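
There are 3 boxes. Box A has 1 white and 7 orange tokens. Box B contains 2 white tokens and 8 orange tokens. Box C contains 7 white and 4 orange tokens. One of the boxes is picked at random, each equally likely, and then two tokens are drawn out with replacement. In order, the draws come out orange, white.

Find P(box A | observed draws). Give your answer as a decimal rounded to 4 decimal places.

0.2184

The likelihood of the observed sequence under each hypothesis: P(data | box A) = (7/8)(1/8) = 0.10938; P(data | box B) = (8/10)(2/10) = 0.16; P(data | box C) = (4/11)(7/11) = 0.2314.
The prior-weighted likelihoods are 1/3 · 0.10938 = 0.036458, 1/3 · 0.16 = 0.053333, 1/3 · 0.2314 = 0.077135; summing to 0.16693.
So P(box A | data) = (0.036458) / (0.16693) = 0.21841.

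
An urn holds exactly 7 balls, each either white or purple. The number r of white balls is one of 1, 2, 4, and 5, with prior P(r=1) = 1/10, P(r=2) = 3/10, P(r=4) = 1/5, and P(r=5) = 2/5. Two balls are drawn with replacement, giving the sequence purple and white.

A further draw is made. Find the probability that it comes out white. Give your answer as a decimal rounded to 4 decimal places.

0.5171

Under each hypothesis, the probability of the observed sequence is: P(data | r = 1) = (6/7)(1/7) = 6/49; P(data | r = 2) = (5/7)(2/7) = 10/49; P(data | r = 4) = (3/7)(4/7) = 12/49; P(data | r = 5) = (2/7)(5/7) = 10/49.
Multiplying each by its prior: 1/10 · 6/49 = 3/245, 3/10 · 10/49 = 3/49, 1/5 · 12/49 = 12/245, 2/5 · 10/49 = 4/49; summing to 10/49.
Dividing through by the total gives posterior P(r = 1 | data) = 3/50, P(r = 2 | data) = 3/10, P(r = 4 | data) = 6/25, P(r = 5 | data) = 2/5.
So P(white next | data) = Σ P(white next | H) P(H | data) = (1/7)(3/50) + (2/7)(3/10) + (4/7)(6/25) + (5/7)(2/5) = 181/350.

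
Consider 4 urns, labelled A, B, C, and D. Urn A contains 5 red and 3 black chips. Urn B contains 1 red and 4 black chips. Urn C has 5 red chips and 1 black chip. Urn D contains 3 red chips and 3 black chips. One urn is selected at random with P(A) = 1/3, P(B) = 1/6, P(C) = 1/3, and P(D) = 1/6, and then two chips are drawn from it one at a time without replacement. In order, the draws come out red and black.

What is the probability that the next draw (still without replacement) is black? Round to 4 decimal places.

0.3861

Compute the likelihood of the observed sequence for each case: P(data | urn A) = (5/8)(3/7) = 15/56; P(data | urn B) = (1/5)(4/4) = 1/5; P(data | urn C) = (5/6)(1/5) = 1/6; P(data | urn D) = (3/6)(3/5) = 3/10.
Multiplying each by its prior: 1/3 · 15/56 = 5/56, 1/6 · 1/5 = 1/30, 1/3 · 1/6 = 1/18, 1/6 · 3/10 = 1/20; summing to 115/504.
Dividing through by the total gives posterior P(urn A | data) = 9/23, P(urn B | data) = 84/575, P(urn C | data) = 28/115, P(urn D | data) = 126/575.
So P(black next | data) = Σ P(black next | H) P(H | data) = (1/3)(9/23) + (1)(84/575) + (0)(28/115) + (1/2)(126/575) = 222/575.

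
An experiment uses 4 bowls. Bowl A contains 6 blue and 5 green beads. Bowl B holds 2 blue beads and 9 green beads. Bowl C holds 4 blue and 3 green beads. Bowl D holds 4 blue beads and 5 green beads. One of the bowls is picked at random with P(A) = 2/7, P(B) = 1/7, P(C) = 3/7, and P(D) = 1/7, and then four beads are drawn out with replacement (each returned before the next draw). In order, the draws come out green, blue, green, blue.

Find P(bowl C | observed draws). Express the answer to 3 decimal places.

0.466

Compute the likelihood of the observed sequence for each case: P(data | bowl A) = (5/11)(6/11)(5/11)(6/11) = 0.061471; P(data | bowl B) = (9/11)(2/11)(9/11)(2/11) = 0.02213; P(data | bowl C) = (3/7)(4/7)(3/7)(4/7) = 0.059975; P(data | bowl D) = (5/9)(4/9)(5/9)(4/9) = 0.060966.
Weighting by the prior gives 2/7 · 0.061471 = 0.017563, 1/7 · 0.02213 = 0.0031614, 3/7 · 0.059975 = 0.025704, 1/7 · 0.060966 = 0.0087095; summing to 0.055138.
Therefore the posterior P(bowl C | data) = (0.025704) / (0.055138) = 0.46617.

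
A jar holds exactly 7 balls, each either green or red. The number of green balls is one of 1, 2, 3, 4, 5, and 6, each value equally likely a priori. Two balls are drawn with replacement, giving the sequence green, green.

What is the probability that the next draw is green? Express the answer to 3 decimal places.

For each hypothesis, P(data | H) works out to: P(data | r = 1) = (1/7)(1/7) = 1/49; P(data | r = 2) = (2/7)(2/7) = 4/49; P(data | r = 3) = (3/7)(3/7) = 9/49; P(data | r = 4) = (4/7)(4/7) = 16/49; P(data | r = 5) = (5/7)(5/7) = 25/49; P(data | r = 6) = (6/7)(6/7) = 36/49.
Multiplying each by its prior: 1/6 · 1/49 = 1/294, 1/6 · 4/49 = 2/147, 1/6 · 9/49 = 3/98, 1/6 · 16/49 = 8/147, 1/6 · 25/49 = 25/294, 1/6 · 36/49 = 6/49; summing to 13/42.
Normalising, the posterior is P(r = 1 | data) = 1/91, P(r = 2 | data) = 4/91, P(r = 3 | data) = 9/91, P(r = 4 | data) = 16/91, P(r = 5 | data) = 25/91, P(r = 6 | data) = 36/91.
So P(green next | data) = Σ P(green next | H) P(H | data) = (1/7)(1/91) + (2/7)(4/91) + (3/7)(9/91) + (4/7)(16/91) + (5/7)(25/91) + (6/7)(36/91) = 9/13.

0.692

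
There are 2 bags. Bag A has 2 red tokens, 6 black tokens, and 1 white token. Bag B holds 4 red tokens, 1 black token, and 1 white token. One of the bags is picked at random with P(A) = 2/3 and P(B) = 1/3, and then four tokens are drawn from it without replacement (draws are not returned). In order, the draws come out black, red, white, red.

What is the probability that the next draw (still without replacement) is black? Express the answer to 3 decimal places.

For each hypothesis, P(data | H) works out to: P(data | bag A) = (6/9)(2/8)(1/7)(1/6) = 1/252; P(data | bag B) = (1/6)(4/5)(1/4)(3/3) = 1/30.
Multiplying each by its prior: 2/3 · 1/252 = 1/378, 1/3 · 1/30 = 1/90; these sum to 13/945.
The posterior is then P(bag A | data) = 5/26, P(bag B | data) = 21/26.
The predictive probability is P(black next | data) = (1)(5/26) + (0)(21/26) = 5/26.

0.192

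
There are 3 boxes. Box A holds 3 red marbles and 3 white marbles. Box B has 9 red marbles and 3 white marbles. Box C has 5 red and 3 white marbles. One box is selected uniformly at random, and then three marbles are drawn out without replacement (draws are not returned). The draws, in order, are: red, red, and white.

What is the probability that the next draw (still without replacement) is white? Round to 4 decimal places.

Compute the likelihood of the observed sequence for each case: P(data | box A) = (3/6)(2/5)(3/4) = 0.15; P(data | box B) = (9/12)(8/11)(3/10) = 0.16364; P(data | box C) = (5/8)(4/7)(3/6) = 0.17857.
Multiplying each by its prior: 1/3 · 0.15 = 0.05, 1/3 · 0.16364 = 0.054545, 1/3 · 0.17857 = 0.059524; summing to 0.16407.
Normalising, the posterior is P(box A | data) = 0.30475, P(box B | data) = 0.33245, P(box C | data) = 0.3628.
So P(white next | data) = Σ P(white next | H) P(H | data) = (2/3)(0.30475) + (2/9)(0.33245) + (2/5)(0.3628) = 0.42216.

0.4222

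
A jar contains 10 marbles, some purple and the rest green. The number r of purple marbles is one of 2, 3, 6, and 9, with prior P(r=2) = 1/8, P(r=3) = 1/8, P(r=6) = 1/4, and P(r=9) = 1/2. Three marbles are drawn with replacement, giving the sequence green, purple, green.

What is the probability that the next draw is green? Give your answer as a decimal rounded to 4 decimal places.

For each hypothesis, P(data | H) works out to: P(data | r = 2) = (8/10)(2/10)(8/10) = 0.128; P(data | r = 3) = (7/10)(3/10)(7/10) = 0.147; P(data | r = 6) = (4/10)(6/10)(4/10) = 0.096; P(data | r = 9) = (1/10)(9/10)(1/10) = 0.009.
Weighting by the prior gives 1/8 · 0.128 = 0.016, 1/8 · 0.147 = 0.018375, 1/4 · 0.096 = 0.024, 1/2 · 0.009 = 0.0045; summing to 0.062875.
Normalising, the posterior is P(r = 2 | data) = 0.25447, P(r = 3 | data) = 0.29225, P(r = 6 | data) = 0.38171, P(r = 9 | data) = 0.071571.
Averaging over the posterior, P(green next | data) = (4/5)(0.25447) + (7/10)(0.29225) + (2/5)(0.38171) + (1/10)(0.071571) = 0.56799.

0.5680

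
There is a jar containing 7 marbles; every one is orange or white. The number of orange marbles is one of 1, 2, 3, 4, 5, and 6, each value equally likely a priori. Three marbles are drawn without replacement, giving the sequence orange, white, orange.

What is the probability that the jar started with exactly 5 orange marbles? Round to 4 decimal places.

0.2857

The likelihood of the observed sequence under each hypothesis: P(data | r = 1) = (1/7)(6/6)(0/5) = 0; P(data | r = 2) = (2/7)(5/6)(1/5) = 1/21; P(data | r = 3) = (3/7)(4/6)(2/5) = 4/35; P(data | r = 4) = (4/7)(3/6)(3/5) = 6/35; P(data | r = 5) = (5/7)(2/6)(4/5) = 4/21; P(data | r = 6) = (6/7)(1/6)(5/5) = 1/7.
The prior-weighted likelihoods are 1/6 · 0 = 0, 1/6 · 1/21 = 1/126, 1/6 · 4/35 = 2/105, 1/6 · 6/35 = 1/35, 1/6 · 4/21 = 2/63, 1/6 · 1/7 = 1/42; these sum to 1/9.
Hence P(r = 5 | data) = (2/63) / (1/9) = 2/7.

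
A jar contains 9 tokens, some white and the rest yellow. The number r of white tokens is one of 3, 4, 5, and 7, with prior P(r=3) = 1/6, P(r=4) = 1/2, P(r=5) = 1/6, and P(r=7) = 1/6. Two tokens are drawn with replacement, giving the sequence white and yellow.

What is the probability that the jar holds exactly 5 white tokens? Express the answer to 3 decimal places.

0.179

Compute the likelihood of the observed sequence for each case: P(data | r = 3) = (3/9)(6/9) = 2/9; P(data | r = 4) = (4/9)(5/9) = 20/81; P(data | r = 5) = (5/9)(4/9) = 20/81; P(data | r = 7) = (7/9)(2/9) = 14/81.
Multiplying each by its prior: 1/6 · 2/9 = 1/27, 1/2 · 20/81 = 10/81, 1/6 · 20/81 = 10/243, 1/6 · 14/81 = 7/243; these sum to 56/243.
Therefore the posterior P(r = 5 | data) = (10/243) / (56/243) = 5/28.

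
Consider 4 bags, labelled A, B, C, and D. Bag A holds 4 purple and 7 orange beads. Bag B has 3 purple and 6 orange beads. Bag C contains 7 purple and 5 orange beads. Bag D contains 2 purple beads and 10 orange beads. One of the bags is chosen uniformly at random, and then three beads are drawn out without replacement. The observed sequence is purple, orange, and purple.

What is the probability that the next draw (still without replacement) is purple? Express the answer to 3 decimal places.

0.368

The likelihood of the observed sequence under each hypothesis: P(data | bag A) = (4/11)(7/10)(3/9) = 0.084848; P(data | bag B) = (3/9)(6/8)(2/7) = 0.071429; P(data | bag C) = (7/12)(5/11)(6/10) = 0.15909; P(data | bag D) = (2/12)(10/11)(1/10) = 0.015152.
The prior-weighted likelihoods are 1/4 · 0.084848 = 0.021212, 1/4 · 0.071429 = 0.017857, 1/4 · 0.15909 = 0.039773, 1/4 · 0.015152 = 0.0037879; these sum to 0.08263.
Normalising, the posterior is P(bag A | data) = 0.25671, P(bag B | data) = 0.21611, P(bag C | data) = 0.48134, P(bag D | data) = 0.045842.
So P(purple next | data) = Σ P(purple next | H) P(H | data) = (1/4)(0.25671) + (1/6)(0.21611) + (5/9)(0.48134) + (0)(0.045842) = 0.36761.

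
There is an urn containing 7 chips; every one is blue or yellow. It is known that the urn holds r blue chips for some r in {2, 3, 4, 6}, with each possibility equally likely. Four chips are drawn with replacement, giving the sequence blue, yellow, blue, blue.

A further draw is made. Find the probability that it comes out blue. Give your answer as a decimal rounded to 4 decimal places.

Compute the likelihood of the observed sequence for each case: P(data | r = 2) = (2/7)(5/7)(2/7)(2/7) = 0.01666; P(data | r = 3) = (3/7)(4/7)(3/7)(3/7) = 0.044981; P(data | r = 4) = (4/7)(3/7)(4/7)(4/7) = 0.079967; P(data | r = 6) = (6/7)(1/7)(6/7)(6/7) = 0.089963.
The prior-weighted likelihoods are 1/4 · 0.01666 = 0.0041649, 1/4 · 0.044981 = 0.011245, 1/4 · 0.079967 = 0.019992, 1/4 · 0.089963 = 0.022491; summing to 0.057893.
The posterior is then P(r = 2 | data) = 0.071942, P(r = 3 | data) = 0.19424, P(r = 4 | data) = 0.34532, P(r = 6 | data) = 0.38849.
So P(blue next | data) = Σ P(blue next | H) P(H | data) = (2/7)(0.071942) + (3/7)(0.19424) + (4/7)(0.34532) + (6/7)(0.38849) = 0.63412.

0.6341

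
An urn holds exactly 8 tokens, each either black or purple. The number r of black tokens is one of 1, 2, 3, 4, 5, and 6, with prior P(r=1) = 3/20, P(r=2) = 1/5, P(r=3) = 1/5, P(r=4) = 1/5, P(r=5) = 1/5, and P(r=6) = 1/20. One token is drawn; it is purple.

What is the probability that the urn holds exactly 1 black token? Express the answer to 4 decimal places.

Compute the likelihood of this draw for each case: P(data | r = 1) = (7/8) = 7/8; P(data | r = 2) = (6/8) = 3/4; P(data | r = 3) = (5/8) = 5/8; P(data | r = 4) = (4/8) = 1/2; P(data | r = 5) = (3/8) = 3/8; P(data | r = 6) = (2/8) = 1/4.
Weighting by the prior gives 3/20 · 7/8 = 21/160, 1/5 · 3/4 = 3/20, 1/5 · 5/8 = 1/8, 1/5 · 1/2 = 1/10, 1/5 · 3/8 = 3/40, 1/20 · 1/4 = 1/80; summing to 19/32.
So P(r = 1 | data) = (21/160) / (19/32) = 21/95.

0.2211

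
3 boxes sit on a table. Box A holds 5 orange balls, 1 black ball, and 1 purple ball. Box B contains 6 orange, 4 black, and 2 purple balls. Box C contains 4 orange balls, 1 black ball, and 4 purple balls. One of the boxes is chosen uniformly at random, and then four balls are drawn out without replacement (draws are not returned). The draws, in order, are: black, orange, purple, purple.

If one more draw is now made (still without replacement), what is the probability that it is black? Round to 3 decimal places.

The likelihood of the observed sequence under each hypothesis: P(data | box A) = (1/7)(5/6)(1/5)(0/4) = 0; P(data | box B) = (4/12)(6/11)(2/10)(1/9) = 0.0040404; P(data | box C) = (1/9)(4/8)(4/7)(3/6) = 0.015873.
Weighting by the prior gives 1/3 · 0 = 0, 1/3 · 0.0040404 = 0.0013468, 1/3 · 0.015873 = 0.005291; with total 0.0066378.
The posterior is then P(box A | data) = 0, P(box B | data) = 0.2029, P(box C | data) = 0.7971.
Averaging over the posterior, P(black next | data) = (3/8)(0.2029) + (0)(0.7971) = 0.076087.

0.076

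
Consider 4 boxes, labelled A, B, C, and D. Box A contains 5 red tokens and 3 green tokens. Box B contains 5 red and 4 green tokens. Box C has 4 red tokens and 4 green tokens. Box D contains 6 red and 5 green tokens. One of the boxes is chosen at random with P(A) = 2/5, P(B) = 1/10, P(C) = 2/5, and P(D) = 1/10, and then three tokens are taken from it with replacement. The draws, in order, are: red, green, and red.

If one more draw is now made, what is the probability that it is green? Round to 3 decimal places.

0.436

The likelihood of the observed sequence under each hypothesis: P(data | box A) = (5/8)(3/8)(5/8) = 0.14648; P(data | box B) = (5/9)(4/9)(5/9) = 0.13717; P(data | box C) = (4/8)(4/8)(4/8) = 0.125; P(data | box D) = (6/11)(5/11)(6/11) = 0.13524.
Weighting by the prior gives 2/5 · 0.14648 = 0.058594, 1/10 · 0.13717 = 0.013717, 2/5 · 0.125 = 0.05, 1/10 · 0.13524 = 0.013524; with total 0.13583.
Normalising, the posterior is P(box A | data) = 0.43136, P(box B | data) = 0.10099, P(box C | data) = 0.36809, P(box D | data) = 0.09956.
Averaging over the posterior, P(green next | data) = (3/8)(0.43136) + (4/9)(0.10099) + (1/2)(0.36809) + (5/11)(0.09956) = 0.43594.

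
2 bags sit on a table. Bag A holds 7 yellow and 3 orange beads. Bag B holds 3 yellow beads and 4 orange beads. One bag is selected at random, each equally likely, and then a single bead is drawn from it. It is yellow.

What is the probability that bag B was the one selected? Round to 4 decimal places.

The likelihood of this draw under each hypothesis: P(data | bag A) = (7/10) = 7/10; P(data | bag B) = (3/7) = 3/7.
The prior-weighted likelihoods are 1/2 · 7/10 = 7/20, 1/2 · 3/7 = 3/14; these sum to 79/140.
So P(bag B | data) = (3/14) / (79/140) = 30/79.

0.3797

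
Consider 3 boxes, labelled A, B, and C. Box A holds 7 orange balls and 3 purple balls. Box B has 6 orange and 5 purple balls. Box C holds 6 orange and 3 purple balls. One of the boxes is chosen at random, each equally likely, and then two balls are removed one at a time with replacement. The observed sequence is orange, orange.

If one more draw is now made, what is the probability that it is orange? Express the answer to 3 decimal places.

0.651

Compute the likelihood of the observed sequence for each case: P(data | box A) = (7/10)(7/10) = 0.49; P(data | box B) = (6/11)(6/11) = 0.29752; P(data | box C) = (6/9)(6/9) = 0.44444.
Multiplying each by its prior: 1/3 · 0.49 = 0.16333, 1/3 · 0.29752 = 0.099174, 1/3 · 0.44444 = 0.14815; summing to 0.41066.
Dividing through by the total gives posterior P(box A | data) = 0.39774, P(box B | data) = 0.2415, P(box C | data) = 0.36076.
So P(orange next | data) = Σ P(orange next | H) P(H | data) = (7/10)(0.39774) + (6/11)(0.2415) + (2/3)(0.36076) = 0.65065.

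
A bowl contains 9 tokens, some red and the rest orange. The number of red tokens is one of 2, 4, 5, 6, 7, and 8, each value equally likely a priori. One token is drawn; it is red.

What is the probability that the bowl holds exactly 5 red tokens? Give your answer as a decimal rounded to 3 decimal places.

0.156

Compute the likelihood of this draw for each case: P(data | r = 2) = (2/9) = 2/9; P(data | r = 4) = (4/9) = 4/9; P(data | r = 5) = (5/9) = 5/9; P(data | r = 6) = (6/9) = 2/3; P(data | r = 7) = (7/9) = 7/9; P(data | r = 8) = (8/9) = 8/9.
Multiplying each by its prior: 1/6 · 2/9 = 1/27, 1/6 · 4/9 = 2/27, 1/6 · 5/9 = 5/54, 1/6 · 2/3 = 1/9, 1/6 · 7/9 = 7/54, 1/6 · 8/9 = 4/27; with total 16/27.
Therefore the posterior P(r = 5 | data) = (5/54) / (16/27) = 5/32.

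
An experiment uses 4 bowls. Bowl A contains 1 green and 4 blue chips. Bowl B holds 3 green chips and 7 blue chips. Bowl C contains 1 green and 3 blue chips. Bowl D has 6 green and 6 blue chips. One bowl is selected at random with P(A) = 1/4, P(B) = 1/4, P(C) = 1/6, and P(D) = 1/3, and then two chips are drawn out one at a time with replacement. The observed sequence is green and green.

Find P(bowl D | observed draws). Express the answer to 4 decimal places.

0.6601

The likelihood of the observed sequence under each hypothesis: P(data | bowl A) = (1/5)(1/5) = 1/25; P(data | bowl B) = (3/10)(3/10) = 9/100; P(data | bowl C) = (1/4)(1/4) = 1/16; P(data | bowl D) = (6/12)(6/12) = 1/4.
Multiplying each by its prior: 1/4 · 1/25 = 1/100, 1/4 · 9/100 = 9/400, 1/6 · 1/16 = 1/96, 1/3 · 1/4 = 1/12; these sum to 101/800.
Therefore the posterior P(bowl D | data) = (1/12) / (101/800) = 200/303.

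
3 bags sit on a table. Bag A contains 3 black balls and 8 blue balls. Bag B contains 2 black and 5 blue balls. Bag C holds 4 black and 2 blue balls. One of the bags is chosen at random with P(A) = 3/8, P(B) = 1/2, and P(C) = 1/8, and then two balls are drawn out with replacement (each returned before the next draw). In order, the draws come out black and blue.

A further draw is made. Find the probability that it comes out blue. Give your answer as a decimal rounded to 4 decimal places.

Compute the likelihood of the observed sequence for each case: P(data | bag A) = (3/11)(8/11) = 0.19835; P(data | bag B) = (2/7)(5/7) = 0.20408; P(data | bag C) = (4/6)(2/6) = 0.22222.
Weighting by the prior gives 3/8 · 0.19835 = 0.07438, 1/2 · 0.20408 = 0.10204, 1/8 · 0.22222 = 0.027778; these sum to 0.2042.
Normalising, the posterior is P(bag A | data) = 0.36425, P(bag B | data) = 0.49971, P(bag C | data) = 0.13603.
So P(blue next | data) = Σ P(blue next | H) P(H | data) = (8/11)(0.36425) + (5/7)(0.49971) + (1/3)(0.13603) = 0.66719.

0.6672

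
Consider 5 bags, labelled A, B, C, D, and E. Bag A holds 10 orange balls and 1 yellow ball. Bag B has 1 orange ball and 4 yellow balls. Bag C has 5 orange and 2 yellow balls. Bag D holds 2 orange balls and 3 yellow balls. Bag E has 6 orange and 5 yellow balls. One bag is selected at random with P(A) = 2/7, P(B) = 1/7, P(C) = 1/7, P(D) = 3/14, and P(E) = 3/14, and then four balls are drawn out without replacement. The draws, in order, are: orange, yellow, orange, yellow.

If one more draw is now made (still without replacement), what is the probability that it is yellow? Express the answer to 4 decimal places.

Under each hypothesis, the probability of the observed sequence is: P(data | bag A) = (10/11)(1/10)(9/9)(0/8) = 0; P(data | bag B) = (1/5)(4/4)(0/3) = 0; P(data | bag C) = (5/7)(2/6)(4/5)(1/4) = 0.047619; P(data | bag D) = (2/5)(3/4)(1/3)(2/2) = 0.1; P(data | bag E) = (6/11)(5/10)(5/9)(4/8) = 0.075758.
The prior-weighted likelihoods are 2/7 · 0 = 0, 1/7 · 0 = 0, 1/7 · 0.047619 = 0.0068027, 3/14 · 0.1 = 0.021429, 3/14 · 0.075758 = 0.016234; with total 0.044465.
Normalising, the posterior is P(bag A | data) = 0, P(bag B | data) = 0, P(bag C | data) = 0.15299, P(bag D | data) = 0.48192, P(bag E | data) = 0.36509.
The predictive probability is P(yellow next | data) = (0)(0.15299) + (1)(0.48192) + (3/7)(0.36509) = 0.63839.

0.6384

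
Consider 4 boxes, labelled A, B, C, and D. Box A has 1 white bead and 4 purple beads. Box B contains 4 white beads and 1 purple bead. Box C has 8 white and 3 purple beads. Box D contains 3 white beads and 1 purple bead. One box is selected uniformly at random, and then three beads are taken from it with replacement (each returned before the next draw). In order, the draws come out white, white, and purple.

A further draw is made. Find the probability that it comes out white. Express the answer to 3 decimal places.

Under each hypothesis, the probability of the observed sequence is: P(data | box A) = (1/5)(1/5)(4/5) = 0.032; P(data | box B) = (4/5)(4/5)(1/5) = 0.128; P(data | box C) = (8/11)(8/11)(3/11) = 0.14425; P(data | box D) = (3/4)(3/4)(1/4) = 0.14062.
The prior-weighted likelihoods are 1/4 · 0.032 = 0.008, 1/4 · 0.128 = 0.032, 1/4 · 0.14425 = 0.036063, 1/4 · 0.14062 = 0.035156; these sum to 0.11122.
Normalising, the posterior is P(box A | data) = 0.07193, P(box B | data) = 0.28772, P(box C | data) = 0.32425, P(box D | data) = 0.3161.
Averaging over the posterior, P(white next | data) = (1/5)(0.07193) + (4/5)(0.28772) + (8/11)(0.32425) + (3/4)(0.3161) = 0.71746.

0.717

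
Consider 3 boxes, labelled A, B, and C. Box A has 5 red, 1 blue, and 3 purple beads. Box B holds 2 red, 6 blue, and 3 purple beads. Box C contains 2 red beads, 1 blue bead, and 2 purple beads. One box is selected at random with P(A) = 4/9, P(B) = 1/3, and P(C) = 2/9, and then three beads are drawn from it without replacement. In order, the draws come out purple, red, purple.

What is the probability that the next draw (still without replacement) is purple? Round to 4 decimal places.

0.1085

The likelihood of the observed sequence under each hypothesis: P(data | box A) = (3/9)(5/8)(2/7) = 0.059524; P(data | box B) = (3/11)(2/10)(2/9) = 0.012121; P(data | box C) = (2/5)(2/4)(1/3) = 0.066667.
The prior-weighted likelihoods are 4/9 · 0.059524 = 0.026455, 1/3 · 0.012121 = 0.0040404, 2/9 · 0.066667 = 0.014815; summing to 0.04531.
The posterior is then P(box A | data) = 0.58386, P(box B | data) = 0.089172, P(box C | data) = 0.32696.
Averaging over the posterior, P(purple next | data) = (1/6)(0.58386) + (1/8)(0.089172) + (0)(0.32696) = 0.10846.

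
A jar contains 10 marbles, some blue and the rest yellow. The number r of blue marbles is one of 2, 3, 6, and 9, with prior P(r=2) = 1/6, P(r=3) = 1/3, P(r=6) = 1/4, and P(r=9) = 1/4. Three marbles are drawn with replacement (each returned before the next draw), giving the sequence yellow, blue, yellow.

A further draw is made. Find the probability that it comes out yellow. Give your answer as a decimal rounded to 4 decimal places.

0.6336

Under each hypothesis, the probability of the observed sequence is: P(data | r = 2) = (8/10)(2/10)(8/10) = 0.128; P(data | r = 3) = (7/10)(3/10)(7/10) = 0.147; P(data | r = 6) = (4/10)(6/10)(4/10) = 0.096; P(data | r = 9) = (1/10)(9/10)(1/10) = 0.009.
The prior-weighted likelihoods are 1/6 · 0.128 = 0.021333, 1/3 · 0.147 = 0.049, 1/4 · 0.096 = 0.024, 1/4 · 0.009 = 0.00225; these sum to 0.096583.
The posterior is then P(r = 2 | data) = 0.22088, P(r = 3 | data) = 0.50733, P(r = 6 | data) = 0.24849, P(r = 9 | data) = 0.023296.
The predictive probability is P(yellow next | data) = (4/5)(0.22088) + (7/10)(0.50733) + (2/5)(0.24849) + (1/10)(0.023296) = 0.63356.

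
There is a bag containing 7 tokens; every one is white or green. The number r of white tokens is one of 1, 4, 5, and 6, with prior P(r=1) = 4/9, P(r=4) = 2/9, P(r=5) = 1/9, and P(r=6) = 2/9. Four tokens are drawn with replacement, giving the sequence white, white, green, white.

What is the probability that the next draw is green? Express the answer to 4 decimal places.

Under each hypothesis, the probability of the observed sequence is: P(data | r = 1) = (1/7)(1/7)(6/7)(1/7) = 0.002499; P(data | r = 4) = (4/7)(4/7)(3/7)(4/7) = 0.079967; P(data | r = 5) = (5/7)(5/7)(2/7)(5/7) = 0.10412; P(data | r = 6) = (6/7)(6/7)(1/7)(6/7) = 0.089963.
The prior-weighted likelihoods are 4/9 · 0.002499 = 0.0011106, 2/9 · 0.079967 = 0.01777, 1/9 · 0.10412 = 0.011569, 2/9 · 0.089963 = 0.019992; with total 0.050442.
Dividing through by the total gives posterior P(r = 1 | data) = 0.022018, P(r = 4 | data) = 0.35229, P(r = 5 | data) = 0.22936, P(r = 6 | data) = 0.39633.
So P(green next | data) = Σ P(green next | H) P(H | data) = (6/7)(0.022018) + (3/7)(0.35229) + (2/7)(0.22936) + (1/7)(0.39633) = 0.29201.

0.2920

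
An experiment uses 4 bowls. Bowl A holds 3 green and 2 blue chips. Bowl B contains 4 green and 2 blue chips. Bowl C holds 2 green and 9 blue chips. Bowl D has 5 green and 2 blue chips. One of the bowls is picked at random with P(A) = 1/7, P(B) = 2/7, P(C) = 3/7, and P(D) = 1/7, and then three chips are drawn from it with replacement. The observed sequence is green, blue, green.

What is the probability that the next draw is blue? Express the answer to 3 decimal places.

Compute the likelihood of the observed sequence for each case: P(data | bowl A) = (3/5)(2/5)(3/5) = 0.144; P(data | bowl B) = (4/6)(2/6)(4/6) = 0.14815; P(data | bowl C) = (2/11)(9/11)(2/11) = 0.027047; P(data | bowl D) = (5/7)(2/7)(5/7) = 0.14577.
Weighting by the prior gives 1/7 · 0.144 = 0.020571, 2/7 · 0.14815 = 0.042328, 3/7 · 0.027047 = 0.011592, 1/7 · 0.14577 = 0.020825; summing to 0.095316.
Dividing through by the total gives posterior P(bowl A | data) = 0.21582, P(bowl B | data) = 0.44408, P(bowl C | data) = 0.12161, P(bowl D | data) = 0.21848.
Averaging over the posterior, P(blue next | data) = (2/5)(0.21582) + (1/3)(0.44408) + (9/11)(0.12161) + (2/7)(0.21848) = 0.39628.

0.396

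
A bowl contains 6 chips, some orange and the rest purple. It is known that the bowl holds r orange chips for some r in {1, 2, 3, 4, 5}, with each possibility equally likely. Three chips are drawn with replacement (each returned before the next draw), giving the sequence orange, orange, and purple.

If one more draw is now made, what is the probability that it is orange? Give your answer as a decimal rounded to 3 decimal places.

For each hypothesis, P(data | H) works out to: P(data | r = 1) = (1/6)(1/6)(5/6) = 5/216; P(data | r = 2) = (2/6)(2/6)(4/6) = 2/27; P(data | r = 3) = (3/6)(3/6)(3/6) = 1/8; P(data | r = 4) = (4/6)(4/6)(2/6) = 4/27; P(data | r = 5) = (5/6)(5/6)(1/6) = 25/216.
Weighting by the prior gives 1/5 · 5/216 = 1/216, 1/5 · 2/27 = 2/135, 1/5 · 1/8 = 1/40, 1/5 · 4/27 = 4/135, 1/5 · 25/216 = 5/216; summing to 7/72.
The posterior is then P(r = 1 | data) = 1/21, P(r = 2 | data) = 16/105, P(r = 3 | data) = 9/35, P(r = 4 | data) = 32/105, P(r = 5 | data) = 5/21.
Averaging over the posterior, P(orange next | data) = (1/6)(1/21) + (1/3)(16/105) + (1/2)(9/35) + (2/3)(32/105) + (5/6)(5/21) = 53/90.

0.589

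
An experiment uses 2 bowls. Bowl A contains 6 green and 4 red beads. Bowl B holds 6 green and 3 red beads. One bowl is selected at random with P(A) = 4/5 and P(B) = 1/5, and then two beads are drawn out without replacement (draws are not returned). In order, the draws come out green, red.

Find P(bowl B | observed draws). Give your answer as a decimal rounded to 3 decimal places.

Compute the likelihood of the observed sequence for each case: P(data | bowl A) = (6/10)(4/9) = 4/15; P(data | bowl B) = (6/9)(3/8) = 1/4.
Weighting by the prior gives 4/5 · 4/15 = 16/75, 1/5 · 1/4 = 1/20; with total 79/300.
So P(bowl B | data) = (1/20) / (79/300) = 15/79.

0.190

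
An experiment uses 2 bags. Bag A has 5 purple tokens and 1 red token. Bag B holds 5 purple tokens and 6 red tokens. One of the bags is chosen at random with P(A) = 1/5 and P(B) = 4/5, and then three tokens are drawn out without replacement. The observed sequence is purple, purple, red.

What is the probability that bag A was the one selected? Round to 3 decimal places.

0.256

For each hypothesis, P(data | H) works out to: P(data | bag A) = (5/6)(4/5)(1/4) = 1/6; P(data | bag B) = (5/11)(4/10)(6/9) = 4/33.
Weighting by the prior gives 1/5 · 1/6 = 1/30, 4/5 · 4/33 = 16/165; summing to 43/330.
Hence P(bag A | data) = (1/30) / (43/330) = 11/43.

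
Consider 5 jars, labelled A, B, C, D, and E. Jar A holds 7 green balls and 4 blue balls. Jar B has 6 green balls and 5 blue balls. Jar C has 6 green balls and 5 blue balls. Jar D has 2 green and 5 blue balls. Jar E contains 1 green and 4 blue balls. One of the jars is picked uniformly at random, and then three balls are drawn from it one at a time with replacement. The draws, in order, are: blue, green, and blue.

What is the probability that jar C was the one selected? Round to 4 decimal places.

The likelihood of the observed sequence under each hypothesis: P(data | jar A) = (4/11)(7/11)(4/11) = 0.084147; P(data | jar B) = (5/11)(6/11)(5/11) = 0.1127; P(data | jar C) = (5/11)(6/11)(5/11) = 0.1127; P(data | jar D) = (5/7)(2/7)(5/7) = 0.14577; P(data | jar E) = (4/5)(1/5)(4/5) = 0.128.
The prior-weighted likelihoods are 1/5 · 0.084147 = 0.016829, 1/5 · 0.1127 = 0.022539, 1/5 · 0.1127 = 0.022539, 1/5 · 0.14577 = 0.029155, 1/5 · 0.128 = 0.0256; with total 0.11666.
Hence P(jar C | data) = (0.022539) / (0.11666) = 0.1932.

0.1932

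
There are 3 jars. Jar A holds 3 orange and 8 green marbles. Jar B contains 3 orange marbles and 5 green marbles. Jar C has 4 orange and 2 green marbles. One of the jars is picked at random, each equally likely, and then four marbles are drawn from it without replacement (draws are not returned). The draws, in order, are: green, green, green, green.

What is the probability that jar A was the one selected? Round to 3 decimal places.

Compute the likelihood of the observed sequence for each case: P(data | jar A) = (8/11)(7/10)(6/9)(5/8) = 0.21212; P(data | jar B) = (5/8)(4/7)(3/6)(2/5) = 0.071429; P(data | jar C) = (2/6)(1/5)(0/4) = 0.
Multiplying each by its prior: 1/3 · 0.21212 = 0.070707, 1/3 · 0.071429 = 0.02381, 1/3 · 0 = 0; summing to 0.094517.
So P(jar A | data) = (0.070707) / (0.094517) = 0.74809.

0.748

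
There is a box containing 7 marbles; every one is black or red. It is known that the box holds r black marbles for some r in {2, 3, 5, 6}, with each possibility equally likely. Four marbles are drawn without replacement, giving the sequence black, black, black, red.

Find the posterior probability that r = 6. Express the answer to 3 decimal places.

0.455

The likelihood of the observed sequence under each hypothesis: P(data | r = 2) = (2/7)(1/6)(0/5) = 0; P(data | r = 3) = (3/7)(2/6)(1/5)(4/4) = 1/35; P(data | r = 5) = (5/7)(4/6)(3/5)(2/4) = 1/7; P(data | r = 6) = (6/7)(5/6)(4/5)(1/4) = 1/7.
The prior-weighted likelihoods are 1/4 · 0 = 0, 1/4 · 1/35 = 1/140, 1/4 · 1/7 = 1/28, 1/4 · 1/7 = 1/28; with total 11/140.
By Bayes' rule, P(r = 6 | data) = (1/28) / (11/140) = 5/11.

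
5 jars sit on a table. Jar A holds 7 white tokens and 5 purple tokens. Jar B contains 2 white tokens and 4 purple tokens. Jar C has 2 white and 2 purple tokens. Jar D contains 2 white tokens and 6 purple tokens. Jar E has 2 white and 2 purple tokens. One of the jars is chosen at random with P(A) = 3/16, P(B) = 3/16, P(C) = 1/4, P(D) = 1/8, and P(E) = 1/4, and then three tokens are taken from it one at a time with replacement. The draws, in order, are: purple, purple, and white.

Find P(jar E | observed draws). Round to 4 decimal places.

0.2464

Compute the likelihood of the observed sequence for each case: P(data | jar A) = (5/12)(5/12)(7/12) = 0.10127; P(data | jar B) = (4/6)(4/6)(2/6) = 0.14815; P(data | jar C) = (2/4)(2/4)(2/4) = 0.125; P(data | jar D) = (6/8)(6/8)(2/8) = 0.14062; P(data | jar E) = (2/4)(2/4)(2/4) = 0.125.
Multiplying each by its prior: 3/16 · 0.10127 = 0.018989, 3/16 · 0.14815 = 0.027778, 1/4 · 0.125 = 0.03125, 1/8 · 0.14062 = 0.017578, 1/4 · 0.125 = 0.03125; with total 0.12684.
By Bayes' rule, P(jar E | data) = (0.03125) / (0.12684) = 0.24636.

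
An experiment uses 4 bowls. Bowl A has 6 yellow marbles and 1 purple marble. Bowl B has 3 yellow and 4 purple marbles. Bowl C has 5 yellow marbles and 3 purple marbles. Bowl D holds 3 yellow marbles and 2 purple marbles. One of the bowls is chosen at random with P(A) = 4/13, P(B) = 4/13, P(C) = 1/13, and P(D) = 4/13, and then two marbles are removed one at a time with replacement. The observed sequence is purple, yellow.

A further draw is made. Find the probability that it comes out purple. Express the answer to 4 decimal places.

0.4136

Under each hypothesis, the probability of the observed sequence is: P(data | bowl A) = (1/7)(6/7) = 0.12245; P(data | bowl B) = (4/7)(3/7) = 0.2449; P(data | bowl C) = (3/8)(5/8) = 0.23438; P(data | bowl D) = (2/5)(3/5) = 0.24.
Multiplying each by its prior: 4/13 · 0.12245 = 0.037677, 4/13 · 0.2449 = 0.075353, 1/13 · 0.23438 = 0.018029, 4/13 · 0.24 = 0.073846; with total 0.2049.
Dividing through by the total gives posterior P(bowl A | data) = 0.18387, P(bowl B | data) = 0.36775, P(bowl C | data) = 0.087986, P(bowl D | data) = 0.36039.
So P(purple next | data) = Σ P(purple next | H) P(H | data) = (1/7)(0.18387) + (4/7)(0.36775) + (3/8)(0.087986) + (2/5)(0.36039) = 0.41356.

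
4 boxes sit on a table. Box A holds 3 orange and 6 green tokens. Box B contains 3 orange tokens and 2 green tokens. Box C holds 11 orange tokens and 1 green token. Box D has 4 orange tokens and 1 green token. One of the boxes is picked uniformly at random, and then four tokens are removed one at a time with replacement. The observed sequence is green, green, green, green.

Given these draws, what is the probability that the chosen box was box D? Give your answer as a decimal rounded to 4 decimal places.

0.0071

For each hypothesis, P(data | H) works out to: P(data | box A) = (6/9)(6/9)(6/9)(6/9) = 0.19753; P(data | box B) = (2/5)(2/5)(2/5)(2/5) = 0.0256; P(data | box C) = (1/12)(1/12)(1/12)(1/12) = 4.8225e-05; P(data | box D) = (1/5)(1/5)(1/5)(1/5) = 0.0016.
Multiplying each by its prior: 1/4 · 0.19753 = 0.049383, 1/4 · 0.0256 = 0.0064, 1/4 · 4.8225e-05 = 1.2056e-05, 1/4 · 0.0016 = 0.0004; summing to 0.056195.
So P(box D | data) = (0.0004) / (0.056195) = 0.0071181.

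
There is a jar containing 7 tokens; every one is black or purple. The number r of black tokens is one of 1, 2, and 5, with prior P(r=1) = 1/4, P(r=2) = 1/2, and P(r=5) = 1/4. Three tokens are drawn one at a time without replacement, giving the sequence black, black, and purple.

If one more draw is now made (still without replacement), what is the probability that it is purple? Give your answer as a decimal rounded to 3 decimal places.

0.500

Compute the likelihood of the observed sequence for each case: P(data | r = 1) = (1/7)(0/6) = 0; P(data | r = 2) = (2/7)(1/6)(5/5) = 1/21; P(data | r = 5) = (5/7)(4/6)(2/5) = 4/21.
Weighting by the prior gives 1/4 · 0 = 0, 1/2 · 1/21 = 1/42, 1/4 · 4/21 = 1/21; these sum to 1/14.
Normalising, the posterior is P(r = 1 | data) = 0, P(r = 2 | data) = 1/3, P(r = 5 | data) = 2/3.
So P(purple next | data) = Σ P(purple next | H) P(H | data) = (1)(1/3) + (1/4)(2/3) = 1/2.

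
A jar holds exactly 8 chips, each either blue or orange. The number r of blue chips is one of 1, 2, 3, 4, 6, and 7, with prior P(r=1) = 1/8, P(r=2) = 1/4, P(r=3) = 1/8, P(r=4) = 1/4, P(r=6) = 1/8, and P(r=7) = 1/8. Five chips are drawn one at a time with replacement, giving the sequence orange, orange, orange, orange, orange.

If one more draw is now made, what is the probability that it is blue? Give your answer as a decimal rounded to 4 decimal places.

The likelihood of the observed sequence under each hypothesis: P(data | r = 1) = (7/8)(7/8)(7/8)(7/8)(7/8) = 0.51291; P(data | r = 2) = (6/8)(6/8)(6/8)(6/8)(6/8) = 0.2373; P(data | r = 3) = (5/8)(5/8)(5/8)(5/8)(5/8) = 0.095367; P(data | r = 4) = (4/8)(4/8)(4/8)(4/8)(4/8) = 0.03125; P(data | r = 6) = (2/8)(2/8)(2/8)(2/8)(2/8) = 0.00097656; P(data | r = 7) = (1/8)(1/8)(1/8)(1/8)(1/8) = 3.0518e-05.
The prior-weighted likelihoods are 1/8 · 0.51291 = 0.064114, 1/4 · 0.2373 = 0.059326, 1/8 · 0.095367 = 0.011921, 1/4 · 0.03125 = 0.0078125, 1/8 · 0.00097656 = 0.00012207, 1/8 · 3.0518e-05 = 3.8147e-06; these sum to 0.1433.
Normalising, the posterior is P(r = 1 | data) = 0.44741, P(r = 2 | data) = 0.414, P(r = 3 | data) = 0.083189, P(r = 4 | data) = 0.054519, P(r = 6 | data) = 0.00085186, P(r = 7 | data) = 2.6621e-05.
Averaging over the posterior, P(blue next | data) = (1/8)(0.44741) + (1/4)(0.414) + (3/8)(0.083189) + (1/2)(0.054519) + (3/4)(0.00085186) + (7/8)(2.6621e-05) = 0.21854.

0.2185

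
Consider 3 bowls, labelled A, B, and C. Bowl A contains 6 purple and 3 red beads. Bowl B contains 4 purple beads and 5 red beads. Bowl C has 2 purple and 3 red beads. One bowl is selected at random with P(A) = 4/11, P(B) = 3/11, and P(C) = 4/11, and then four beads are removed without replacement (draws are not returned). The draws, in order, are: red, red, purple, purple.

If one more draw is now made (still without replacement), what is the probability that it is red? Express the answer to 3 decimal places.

0.674

For each hypothesis, P(data | H) works out to: P(data | bowl A) = (3/9)(2/8)(6/7)(5/6) = 0.059524; P(data | bowl B) = (5/9)(4/8)(4/7)(3/6) = 0.079365; P(data | bowl C) = (3/5)(2/4)(2/3)(1/2) = 0.1.
Weighting by the prior gives 4/11 · 0.059524 = 0.021645, 3/11 · 0.079365 = 0.021645, 4/11 · 0.1 = 0.036364; summing to 0.079654.
Normalising, the posterior is P(bowl A | data) = 0.27174, P(bowl B | data) = 0.27174, P(bowl C | data) = 0.45652.
The predictive probability is P(red next | data) = (1/5)(0.27174) + (3/5)(0.27174) + (1)(0.45652) = 0.67391.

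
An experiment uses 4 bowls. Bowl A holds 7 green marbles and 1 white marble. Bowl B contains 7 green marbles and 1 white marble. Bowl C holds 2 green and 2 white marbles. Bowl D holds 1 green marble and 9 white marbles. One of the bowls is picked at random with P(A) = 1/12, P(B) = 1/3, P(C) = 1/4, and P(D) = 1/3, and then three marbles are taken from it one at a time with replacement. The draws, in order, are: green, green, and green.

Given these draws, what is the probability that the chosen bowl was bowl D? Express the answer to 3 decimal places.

The likelihood of the observed sequence under each hypothesis: P(data | bowl A) = (7/8)(7/8)(7/8) = 0.66992; P(data | bowl B) = (7/8)(7/8)(7/8) = 0.66992; P(data | bowl C) = (2/4)(2/4)(2/4) = 0.125; P(data | bowl D) = (1/10)(1/10)(1/10) = 0.001.
The prior-weighted likelihoods are 1/12 · 0.66992 = 0.055827, 1/3 · 0.66992 = 0.22331, 1/4 · 0.125 = 0.03125, 1/3 · 0.001 = 0.00033333; these sum to 0.31072.
So P(bowl D | data) = (0.00033333) / (0.31072) = 0.0010728.

0.001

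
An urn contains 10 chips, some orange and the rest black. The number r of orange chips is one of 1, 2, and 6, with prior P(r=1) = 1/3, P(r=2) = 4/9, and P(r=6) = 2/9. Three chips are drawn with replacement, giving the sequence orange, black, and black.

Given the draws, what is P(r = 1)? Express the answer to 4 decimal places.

0.2566

The likelihood of the observed sequence under each hypothesis: P(data | r = 1) = (1/10)(9/10)(9/10) = 0.081; P(data | r = 2) = (2/10)(8/10)(8/10) = 0.128; P(data | r = 6) = (6/10)(4/10)(4/10) = 0.096.
Weighting by the prior gives 1/3 · 0.081 = 0.027, 4/9 · 0.128 = 0.056889, 2/9 · 0.096 = 0.021333; summing to 0.10522.
So P(r = 1 | data) = (0.027) / (0.10522) = 0.2566.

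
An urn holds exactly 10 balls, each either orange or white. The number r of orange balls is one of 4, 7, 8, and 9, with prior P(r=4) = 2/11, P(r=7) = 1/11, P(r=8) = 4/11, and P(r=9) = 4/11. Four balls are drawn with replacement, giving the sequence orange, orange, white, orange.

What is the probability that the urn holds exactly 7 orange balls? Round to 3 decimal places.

Under each hypothesis, the probability of the observed sequence is: P(data | r = 4) = (4/10)(4/10)(6/10)(4/10) = 0.0384; P(data | r = 7) = (7/10)(7/10)(3/10)(7/10) = 0.1029; P(data | r = 8) = (8/10)(8/10)(2/10)(8/10) = 0.1024; P(data | r = 9) = (9/10)(9/10)(1/10)(9/10) = 0.0729.
The prior-weighted likelihoods are 2/11 · 0.0384 = 0.0069818, 1/11 · 0.1029 = 0.0093545, 4/11 · 0.1024 = 0.037236, 4/11 · 0.0729 = 0.026509; summing to 0.080082.
Hence P(r = 7 | data) = (0.0093545) / (0.080082) = 0.11681.

0.117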